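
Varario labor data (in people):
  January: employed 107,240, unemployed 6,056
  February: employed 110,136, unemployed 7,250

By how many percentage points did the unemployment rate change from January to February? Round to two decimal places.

The unemployment rate changed by +0.83 percentage points.

January: labor force = 107,240 + 6,056 = 113,296; u = 6,056/113,296 = 5.35%.
February: labor force = 110,136 + 7,250 = 117,386; u = 7,250/117,386 = 6.18%.
Change = 6.18% − 5.35% = +0.83 pp.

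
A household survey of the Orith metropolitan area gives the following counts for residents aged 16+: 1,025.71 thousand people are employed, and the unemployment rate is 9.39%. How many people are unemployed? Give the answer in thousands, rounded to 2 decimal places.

About 106.30 thousand are unemployed.

Let U be the number unemployed. The labor force is E + U, and U/(E+U) = 0.0939.
So U = 0.0939 × 1,025.71 / (1 − 0.0939) = 96.3142 / 0.9061 ≈ 106.30 thousand.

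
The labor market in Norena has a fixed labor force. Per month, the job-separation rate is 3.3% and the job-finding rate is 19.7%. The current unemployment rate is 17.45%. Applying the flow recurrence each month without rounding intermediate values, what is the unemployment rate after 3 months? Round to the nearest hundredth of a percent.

With a fixed labor force, u_{t+1} = u_t + s·(1−u_t) − f·u_t = u_t·(1−s−f) + s.
Here 1−s−f = 0.770 and s = 0.033.
u_1 = 0.174500 × 0.770 + 0.033 = 0.167365.
u_2 = 0.167365 × 0.770 + 0.033 = 0.161871.
u_3 = 0.161871 × 0.770 + 0.033 = 0.157641.

Unemployment rate after three months ≈ 15.76%.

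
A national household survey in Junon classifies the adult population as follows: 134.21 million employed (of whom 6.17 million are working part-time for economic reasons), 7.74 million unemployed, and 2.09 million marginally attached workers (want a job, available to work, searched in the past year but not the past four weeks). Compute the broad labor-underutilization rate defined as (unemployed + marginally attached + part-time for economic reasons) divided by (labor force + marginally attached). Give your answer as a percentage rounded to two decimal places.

Broad underutilization rate ≈ 11.11%.

Labor force = 134.21 + 7.74 = 141.95 million.
Numerator = 7.74 + 2.09 + 6.17 = 16.00 million.
Denominator = 141.95 + 2.09 = 144.04 million.
Broad rate = 16.00 / 144.04 = 11.11%.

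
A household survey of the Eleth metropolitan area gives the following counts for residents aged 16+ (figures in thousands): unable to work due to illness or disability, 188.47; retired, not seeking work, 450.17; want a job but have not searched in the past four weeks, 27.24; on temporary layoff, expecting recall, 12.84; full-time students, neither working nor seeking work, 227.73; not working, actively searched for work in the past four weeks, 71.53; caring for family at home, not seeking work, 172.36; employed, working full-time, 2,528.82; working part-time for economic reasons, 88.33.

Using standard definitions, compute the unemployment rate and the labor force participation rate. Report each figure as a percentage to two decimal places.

Employed = 2,528.82 + 88.33 = 2,617.15 thousand (anyone who worked, including part-time for economic reasons, counts as employed).
Unemployed = 12.84 + 71.53 = 84.37 thousand (jobless and actively searching, or on temporary layoff).
Labor force = 2,617.15 + 84.37 = 2,701.52 thousand.
Not in labor force = 188.47 + 450.17 + 27.24 + 227.73 + 172.36 = 1,065.97 thousand (those not working and not actively searching are outside the labor force — including those who want a job but have given up searching).
Civilian working-age population = 2,701.52 + 1,065.97 = 3,767.49 thousand.
Unemployment rate = 84.37 / 2,701.52 = 3.12%.
Labor force participation rate = 2,701.52 / 3,767.49 = 71.71%.

Unemployment rate ≈ 3.12%; labor force participation rate ≈ 71.71%.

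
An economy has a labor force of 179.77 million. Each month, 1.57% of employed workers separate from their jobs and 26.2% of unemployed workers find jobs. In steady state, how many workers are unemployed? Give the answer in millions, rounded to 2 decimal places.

About 10.16 million are unemployed in steady state.

Steady-state unemployment rate u* = s/(s+f) = 1.57/(1.57+26.2) = 0.056536.
Unemployed = u* × labor force = 0.056536 × 179.77 ≈ 10.16 million.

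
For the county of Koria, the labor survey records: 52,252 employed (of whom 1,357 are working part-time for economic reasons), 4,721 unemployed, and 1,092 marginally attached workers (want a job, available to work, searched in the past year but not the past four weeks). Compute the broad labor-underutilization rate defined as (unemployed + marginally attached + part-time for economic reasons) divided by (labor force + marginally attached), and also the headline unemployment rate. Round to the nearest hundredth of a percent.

Labor force = 52,252 + 4,721 = 56,973.
Numerator = 4,721 + 1,092 + 1,357 = 7,170.
Denominator = 56,973 + 1,092 = 58,065.
Broad rate = 7,170 / 58,065 = 12.35%.
Headline unemployment rate = 4,721 / 56,973 = 8.29%.

Broad underutilization rate ≈ 12.35%; headline unemployment rate ≈ 8.29%.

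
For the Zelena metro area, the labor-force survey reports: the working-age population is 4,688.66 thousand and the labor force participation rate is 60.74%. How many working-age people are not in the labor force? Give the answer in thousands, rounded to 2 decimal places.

Share not in the labor force = 1 − 0.6074 = 0.3926.
Not in labor force = 0.3926 × 4,688.66 ≈ 1,840.77 thousand.

About 1,840.77 thousand are not in the labor force.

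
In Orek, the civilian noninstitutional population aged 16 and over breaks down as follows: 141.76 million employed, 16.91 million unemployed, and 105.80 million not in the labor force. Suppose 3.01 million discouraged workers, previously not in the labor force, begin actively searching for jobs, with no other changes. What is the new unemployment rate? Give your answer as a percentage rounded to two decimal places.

New unemployment rate ≈ 12.32%.

Initially, labor force = 141.76 + 16.91 = 158.67 million, so u = 16.91/158.67 = 10.66%.
After the change, unemployed and labor force both rise by 3.01 → E = 141.76, U = 19.92, labor force = 161.68 million.
New unemployment rate = 19.92 / 161.68 = 12.32%.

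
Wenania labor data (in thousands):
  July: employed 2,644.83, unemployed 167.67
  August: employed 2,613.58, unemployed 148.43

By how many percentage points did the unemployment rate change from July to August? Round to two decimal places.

The unemployment rate changed by −0.59 percentage points.

July: labor force = 2,644.83 + 167.67 = 2,812.50; u = 167.67/2,812.50 = 5.96%.
August: labor force = 2,613.58 + 148.43 = 2,762.01; u = 148.43/2,762.01 = 5.37%.
Change = 5.37% − 5.96% = −0.59 pp.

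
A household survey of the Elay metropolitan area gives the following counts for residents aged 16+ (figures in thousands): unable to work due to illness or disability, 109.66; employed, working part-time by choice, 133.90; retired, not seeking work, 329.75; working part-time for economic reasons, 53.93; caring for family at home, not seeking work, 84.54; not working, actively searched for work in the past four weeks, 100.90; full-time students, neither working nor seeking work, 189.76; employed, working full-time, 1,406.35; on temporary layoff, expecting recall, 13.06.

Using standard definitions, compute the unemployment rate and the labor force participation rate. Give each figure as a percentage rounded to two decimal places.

Unemployment rate ≈ 6.67%; labor force participation rate ≈ 70.53%.

Employed = 133.90 + 53.93 + 1,406.35 = 1,594.18 thousand (anyone who worked, including part-time for economic reasons, counts as employed).
Unemployed = 100.90 + 13.06 = 113.96 thousand (jobless and actively searching, or on temporary layoff).
Labor force = 1,594.18 + 113.96 = 1,708.14 thousand.
Not in labor force = 109.66 + 329.75 + 84.54 + 189.76 = 713.71 thousand (those not working and not actively searching are outside the labor force).
Civilian working-age population = 1,708.14 + 713.71 = 2,421.85 thousand.
Unemployment rate = 113.96 / 1,708.14 = 6.67%.
Labor force participation rate = 1,708.14 / 2,421.85 = 70.53%.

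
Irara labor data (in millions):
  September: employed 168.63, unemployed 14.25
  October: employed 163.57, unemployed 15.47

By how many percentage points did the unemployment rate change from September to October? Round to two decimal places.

The unemployment rate changed by +0.85 percentage points.

September: labor force = 168.63 + 14.25 = 182.88; u = 14.25/182.88 = 7.79%.
October: labor force = 163.57 + 15.47 = 179.04; u = 15.47/179.04 = 8.64%.
Change = 8.64% − 7.79% = +0.85 pp.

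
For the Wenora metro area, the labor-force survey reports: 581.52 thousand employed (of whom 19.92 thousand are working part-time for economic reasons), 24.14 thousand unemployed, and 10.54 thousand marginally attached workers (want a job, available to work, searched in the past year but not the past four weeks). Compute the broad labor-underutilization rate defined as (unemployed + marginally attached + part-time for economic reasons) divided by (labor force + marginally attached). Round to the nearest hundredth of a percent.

Labor force = 581.52 + 24.14 = 605.66 thousand.
Numerator = 24.14 + 10.54 + 19.92 = 54.60 thousand.
Denominator = 605.66 + 10.54 = 616.20 thousand.
Broad rate = 54.60 / 616.20 = 8.86%.

Broad underutilization rate ≈ 8.86%.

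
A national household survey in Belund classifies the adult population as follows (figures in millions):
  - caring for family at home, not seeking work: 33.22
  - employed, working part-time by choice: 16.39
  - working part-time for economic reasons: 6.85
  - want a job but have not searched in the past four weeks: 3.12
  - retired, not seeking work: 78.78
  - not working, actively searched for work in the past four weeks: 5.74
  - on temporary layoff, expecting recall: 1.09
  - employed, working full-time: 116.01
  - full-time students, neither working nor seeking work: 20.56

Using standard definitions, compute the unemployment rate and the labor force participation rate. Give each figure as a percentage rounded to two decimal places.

Employed = 16.39 + 6.85 + 116.01 = 139.25 million (anyone who worked, including part-time for economic reasons, counts as employed).
Unemployed = 5.74 + 1.09 = 6.83 million (jobless and actively searching, or on temporary layoff).
Labor force = 139.25 + 6.83 = 146.08 million.
Not in labor force = 33.22 + 3.12 + 78.78 + 20.56 = 135.68 million (those not working and not actively searching are outside the labor force — including those who want a job but have given up searching).
Civilian working-age population = 146.08 + 135.68 = 281.76 million.
Unemployment rate = 6.83 / 146.08 = 4.68%.
Labor force participation rate = 146.08 / 281.76 = 51.85%.

Unemployment rate ≈ 4.68%; labor force participation rate ≈ 51.85%.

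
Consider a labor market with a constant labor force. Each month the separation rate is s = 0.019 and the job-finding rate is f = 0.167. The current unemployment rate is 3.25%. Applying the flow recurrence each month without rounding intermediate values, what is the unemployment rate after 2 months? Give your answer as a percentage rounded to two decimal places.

With a fixed labor force, u_{t+1} = u_t + s·(1−u_t) − f·u_t = u_t·(1−s−f) + s.
Here 1−s−f = 0.814 and s = 0.019.
u_1 = 0.032500 × 0.814 + 0.019 = 0.045455.
u_2 = 0.045455 × 0.814 + 0.019 = 0.056000.

Unemployment rate after two months ≈ 5.60%.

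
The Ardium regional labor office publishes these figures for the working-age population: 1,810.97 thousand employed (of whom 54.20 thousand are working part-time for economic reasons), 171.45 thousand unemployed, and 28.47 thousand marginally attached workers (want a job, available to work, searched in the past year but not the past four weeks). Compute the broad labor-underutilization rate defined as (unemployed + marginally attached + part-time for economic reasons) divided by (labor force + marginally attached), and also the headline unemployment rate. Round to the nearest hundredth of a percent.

Labor force = 1,810.97 + 171.45 = 1,982.42 thousand.
Numerator = 171.45 + 28.47 + 54.20 = 254.12 thousand.
Denominator = 1,982.42 + 28.47 = 2,010.89 thousand.
Broad rate = 254.12 / 2,010.89 = 12.64%.
Headline unemployment rate = 171.45 / 1,982.42 = 8.65%.

Broad underutilization rate ≈ 12.64%; headline unemployment rate ≈ 8.65%.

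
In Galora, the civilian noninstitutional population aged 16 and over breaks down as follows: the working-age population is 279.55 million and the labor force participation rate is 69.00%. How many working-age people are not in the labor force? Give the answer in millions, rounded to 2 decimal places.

About 86.66 million are not in the labor force.

Share not in the labor force = 1 − 0.6900 = 0.3100.
Not in labor force = 0.3100 × 279.55 ≈ 86.66 million.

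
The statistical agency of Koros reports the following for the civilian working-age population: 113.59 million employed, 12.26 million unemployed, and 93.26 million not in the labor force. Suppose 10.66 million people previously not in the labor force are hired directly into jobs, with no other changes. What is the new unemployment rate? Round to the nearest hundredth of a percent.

Initially, labor force = 113.59 + 12.26 = 125.85 million, so u = 12.26/125.85 = 9.74%.
After the change, employed and labor force both rise by 10.66; unemployed unchanged → E = 124.25, U = 12.26, labor force = 136.51 million.
New unemployment rate = 12.26 / 136.51 = 8.98%.

New unemployment rate ≈ 8.98%.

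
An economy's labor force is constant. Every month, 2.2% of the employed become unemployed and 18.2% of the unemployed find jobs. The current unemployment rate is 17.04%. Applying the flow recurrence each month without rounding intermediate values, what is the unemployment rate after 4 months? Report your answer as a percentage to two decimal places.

With a fixed labor force, u_{t+1} = u_t + s·(1−u_t) − f·u_t = u_t·(1−s−f) + s.
Here 1−s−f = 0.796 and s = 0.022.
u_1 = 0.170400 × 0.796 + 0.022 = 0.157638.
u_2 = 0.157638 × 0.796 + 0.022 = 0.147480.
u_3 = 0.147480 × 0.796 + 0.022 = 0.139394.
u_4 = 0.139394 × 0.796 + 0.022 = 0.132958.

Unemployment rate after four months ≈ 13.30%.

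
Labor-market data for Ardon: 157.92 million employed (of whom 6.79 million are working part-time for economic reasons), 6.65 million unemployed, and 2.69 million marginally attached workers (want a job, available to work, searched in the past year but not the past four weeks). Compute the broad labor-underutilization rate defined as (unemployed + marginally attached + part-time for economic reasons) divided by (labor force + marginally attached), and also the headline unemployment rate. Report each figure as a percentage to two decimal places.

Broad underutilization rate ≈ 9.64%; headline unemployment rate ≈ 4.04%.

Labor force = 157.92 + 6.65 = 164.57 million.
Numerator = 6.65 + 2.69 + 6.79 = 16.13 million.
Denominator = 164.57 + 2.69 = 167.26 million.
Broad rate = 16.13 / 167.26 = 9.64%.
Headline unemployment rate = 6.65 / 164.57 = 4.04%.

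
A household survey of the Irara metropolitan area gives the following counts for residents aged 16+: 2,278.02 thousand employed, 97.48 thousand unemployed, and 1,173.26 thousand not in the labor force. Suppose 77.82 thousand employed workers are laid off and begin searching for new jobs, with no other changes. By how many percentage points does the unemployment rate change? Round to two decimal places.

The unemployment rate changes by +3.28 percentage points.

Initially, labor force = 2,278.02 + 97.48 = 2,375.50 thousand, so u = 97.48/2,375.50 = 4.10%.
After the change, employed falls and unemployed rises by 77.82; labor force unchanged → E = 2,200.20, U = 175.30, labor force = 2,375.50 thousand.
New unemployment rate = 175.30 / 2,375.50 = 7.38%.
Change = 7.38% − 4.10% = +3.28 percentage points.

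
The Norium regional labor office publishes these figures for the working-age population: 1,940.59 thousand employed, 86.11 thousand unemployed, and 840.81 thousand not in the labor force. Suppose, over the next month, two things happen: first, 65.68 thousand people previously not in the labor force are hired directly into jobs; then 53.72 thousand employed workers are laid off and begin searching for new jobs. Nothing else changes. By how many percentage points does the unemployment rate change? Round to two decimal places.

Initially, labor force = 1,940.59 + 86.11 = 2,026.70 thousand, so u = 86.11/2,026.70 = 4.25%.
After the first change, employed and labor force both rise by 65.68; unemployed unchanged → E = 2,006.27, U = 86.11, labor force = 2,092.38 thousand.
After the second change, employed falls and unemployed rises by 53.72; labor force unchanged → E = 1,952.55, U = 139.83, labor force = 2,092.38 thousand.
New unemployment rate = 139.83 / 2,092.38 = 6.68%.
Change = 6.68% − 4.25% = +2.43 percentage points.

The unemployment rate changes by +2.43 percentage points.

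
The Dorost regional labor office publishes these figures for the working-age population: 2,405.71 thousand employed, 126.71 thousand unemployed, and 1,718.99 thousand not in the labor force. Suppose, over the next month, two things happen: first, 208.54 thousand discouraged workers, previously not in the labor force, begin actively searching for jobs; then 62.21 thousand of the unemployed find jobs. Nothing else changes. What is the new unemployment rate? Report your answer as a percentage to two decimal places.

New unemployment rate ≈ 9.96%.

Initially, labor force = 2,405.71 + 126.71 = 2,532.42 thousand, so u = 126.71/2,532.42 = 5.00%.
After the first change, unemployed and labor force both rise by 208.54 → E = 2,405.71, U = 335.25, labor force = 2,740.96 thousand.
After the second change, unemployed falls and employed rises by 62.21; labor force unchanged → E = 2,467.92, U = 273.04, labor force = 2,740.96 thousand.
New unemployment rate = 273.04 / 2,740.96 = 9.96%.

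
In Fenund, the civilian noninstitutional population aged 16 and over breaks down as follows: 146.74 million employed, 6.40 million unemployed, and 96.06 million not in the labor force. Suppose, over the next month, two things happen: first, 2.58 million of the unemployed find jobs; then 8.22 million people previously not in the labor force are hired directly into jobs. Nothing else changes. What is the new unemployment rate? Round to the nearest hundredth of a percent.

Initially, labor force = 146.74 + 6.40 = 153.14 million, so u = 6.40/153.14 = 4.18%.
After the first change, unemployed falls and employed rises by 2.58; labor force unchanged → E = 149.32, U = 3.82, labor force = 153.14 million.
After the second change, employed and labor force both rise by 8.22; unemployed unchanged → E = 157.54, U = 3.82, labor force = 161.36 million.
New unemployment rate = 3.82 / 161.36 = 2.37%.

New unemployment rate ≈ 2.37%.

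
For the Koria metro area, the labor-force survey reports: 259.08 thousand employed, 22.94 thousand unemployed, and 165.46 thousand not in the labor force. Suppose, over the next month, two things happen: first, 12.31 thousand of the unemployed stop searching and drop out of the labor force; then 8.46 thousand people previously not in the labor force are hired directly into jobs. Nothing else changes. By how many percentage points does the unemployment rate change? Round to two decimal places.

Initially, labor force = 259.08 + 22.94 = 282.02 thousand, so u = 22.94/282.02 = 8.13%.
After the first change, unemployed and labor force both fall by 12.31 → E = 259.08, U = 10.63, labor force = 269.71 thousand.
After the second change, employed and labor force both rise by 8.46; unemployed unchanged → E = 267.54, U = 10.63, labor force = 278.17 thousand.
New unemployment rate = 10.63 / 278.17 = 3.82%.
Change = 3.82% − 8.13% = −4.31 percentage points.

The unemployment rate changes by −4.31 percentage points.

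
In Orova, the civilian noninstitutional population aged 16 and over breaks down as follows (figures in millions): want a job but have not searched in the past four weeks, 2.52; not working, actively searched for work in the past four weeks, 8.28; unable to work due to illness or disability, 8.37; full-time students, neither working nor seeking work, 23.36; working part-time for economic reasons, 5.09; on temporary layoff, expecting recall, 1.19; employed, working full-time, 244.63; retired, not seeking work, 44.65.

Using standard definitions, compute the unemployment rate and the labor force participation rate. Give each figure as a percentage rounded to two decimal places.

Employed = 5.09 + 244.63 = 249.72 million (anyone who worked, including part-time for economic reasons, counts as employed).
Unemployed = 8.28 + 1.19 = 9.47 million (jobless and actively searching, or on temporary layoff).
Labor force = 249.72 + 9.47 = 259.19 million.
Not in labor force = 2.52 + 8.37 + 23.36 + 44.65 = 78.90 million (those not working and not actively searching are outside the labor force — including those who want a job but have given up searching).
Civilian working-age population = 259.19 + 78.90 = 338.09 million.
Unemployment rate = 9.47 / 259.19 = 3.65%.
Labor force participation rate = 259.19 / 338.09 = 76.66%.

Unemployment rate ≈ 3.65%; labor force participation rate ≈ 76.66%.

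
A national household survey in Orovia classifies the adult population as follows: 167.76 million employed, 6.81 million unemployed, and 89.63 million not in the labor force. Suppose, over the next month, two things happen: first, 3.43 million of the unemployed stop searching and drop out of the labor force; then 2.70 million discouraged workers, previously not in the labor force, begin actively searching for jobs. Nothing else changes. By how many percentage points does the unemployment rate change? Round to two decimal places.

The unemployment rate changes by −0.40 percentage points.

Initially, labor force = 167.76 + 6.81 = 174.57 million, so u = 6.81/174.57 = 3.90%.
After the first change, unemployed and labor force both fall by 3.43 → E = 167.76, U = 3.38, labor force = 171.14 million.
After the second change, unemployed and labor force both rise by 2.70 → E = 167.76, U = 6.08, labor force = 173.84 million.
New unemployment rate = 6.08 / 173.84 = 3.50%.
Change = 3.50% − 3.90% = −0.40 percentage points.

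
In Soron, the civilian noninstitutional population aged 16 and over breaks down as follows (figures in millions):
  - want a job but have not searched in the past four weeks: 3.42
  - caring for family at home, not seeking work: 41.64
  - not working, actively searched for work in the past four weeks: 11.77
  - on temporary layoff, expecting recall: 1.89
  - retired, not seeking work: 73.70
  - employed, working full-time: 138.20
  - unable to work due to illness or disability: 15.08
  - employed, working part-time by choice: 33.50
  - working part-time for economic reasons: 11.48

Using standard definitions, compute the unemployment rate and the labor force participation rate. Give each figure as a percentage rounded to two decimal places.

Employed = 138.20 + 33.50 + 11.48 = 183.18 million (anyone who worked, including part-time for economic reasons, counts as employed).
Unemployed = 11.77 + 1.89 = 13.66 million (jobless and actively searching, or on temporary layoff).
Labor force = 183.18 + 13.66 = 196.84 million.
Not in labor force = 3.42 + 41.64 + 73.70 + 15.08 = 133.84 million (those not working and not actively searching are outside the labor force — including those who want a job but have given up searching).
Civilian working-age population = 196.84 + 133.84 = 330.68 million.
Unemployment rate = 13.66 / 196.84 = 6.94%.
Labor force participation rate = 196.84 / 330.68 = 59.53%.

Unemployment rate ≈ 6.94%; labor force participation rate ≈ 59.53%.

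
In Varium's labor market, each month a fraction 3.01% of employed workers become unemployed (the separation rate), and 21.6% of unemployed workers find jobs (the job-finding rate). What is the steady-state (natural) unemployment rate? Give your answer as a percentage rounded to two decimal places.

At steady state the flows balance: s·E = f·U, so U/(E+U) = s/(s+f).
u* = 3.01 / (3.01 + 21.6) = 3.01 / 24.61 = 12.23%.

Steady-state unemployment rate ≈ 12.23%.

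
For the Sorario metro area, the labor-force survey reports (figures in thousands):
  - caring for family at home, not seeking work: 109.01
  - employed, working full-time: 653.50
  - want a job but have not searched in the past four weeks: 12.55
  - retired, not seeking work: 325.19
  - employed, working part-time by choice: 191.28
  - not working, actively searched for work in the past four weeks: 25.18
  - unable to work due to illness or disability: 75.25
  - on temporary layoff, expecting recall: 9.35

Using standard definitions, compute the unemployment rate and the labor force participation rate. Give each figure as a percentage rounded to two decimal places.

Employed = 653.50 + 191.28 = 844.78 thousand.
Unemployed = 25.18 + 9.35 = 34.53 thousand (jobless and actively searching, or on temporary layoff).
Labor force = 844.78 + 34.53 = 879.31 thousand.
Not in labor force = 109.01 + 12.55 + 325.19 + 75.25 = 522.00 thousand (those not working and not actively searching are outside the labor force — including those who want a job but have given up searching).
Civilian working-age population = 879.31 + 522.00 = 1,401.31 thousand.
Unemployment rate = 34.53 / 879.31 = 3.93%.
Labor force participation rate = 879.31 / 1,401.31 = 62.75%.

Unemployment rate ≈ 3.93%; labor force participation rate ≈ 62.75%.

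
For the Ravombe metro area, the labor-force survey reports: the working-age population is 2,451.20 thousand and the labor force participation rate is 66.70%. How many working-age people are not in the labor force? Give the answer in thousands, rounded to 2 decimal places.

About 816.25 thousand are not in the labor force.

Share not in the labor force = 1 − 0.6670 = 0.3330.
Not in labor force = 0.3330 × 2,451.20 ≈ 816.25 thousand.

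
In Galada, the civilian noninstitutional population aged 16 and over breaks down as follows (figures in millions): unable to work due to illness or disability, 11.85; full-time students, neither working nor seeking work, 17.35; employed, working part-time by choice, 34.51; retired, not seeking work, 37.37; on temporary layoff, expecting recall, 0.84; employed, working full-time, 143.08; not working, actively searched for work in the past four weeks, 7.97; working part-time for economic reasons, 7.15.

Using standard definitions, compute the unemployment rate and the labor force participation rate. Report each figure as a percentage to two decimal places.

Employed = 34.51 + 143.08 + 7.15 = 184.74 million (anyone who worked, including part-time for economic reasons, counts as employed).
Unemployed = 0.84 + 7.97 = 8.81 million (jobless and actively searching, or on temporary layoff).
Labor force = 184.74 + 8.81 = 193.55 million.
Not in labor force = 11.85 + 17.35 + 37.37 = 66.57 million (those not working and not actively searching are outside the labor force).
Civilian working-age population = 193.55 + 66.57 = 260.12 million.
Unemployment rate = 8.81 / 193.55 = 4.55%.
Labor force participation rate = 193.55 / 260.12 = 74.41%.

Unemployment rate ≈ 4.55%; labor force participation rate ≈ 74.41%.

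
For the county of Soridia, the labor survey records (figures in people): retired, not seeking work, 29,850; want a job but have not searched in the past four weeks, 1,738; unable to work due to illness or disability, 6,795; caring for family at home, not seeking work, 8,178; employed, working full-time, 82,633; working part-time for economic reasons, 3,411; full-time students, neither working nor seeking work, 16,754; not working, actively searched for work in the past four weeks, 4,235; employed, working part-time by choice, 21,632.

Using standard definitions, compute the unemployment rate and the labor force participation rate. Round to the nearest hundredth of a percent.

Employed = 82,633 + 3,411 + 21,632 = 107,676 (anyone who worked, including part-time for economic reasons, counts as employed).
Unemployed = 4,235.
Labor force = 107,676 + 4,235 = 111,911.
Not in labor force = 29,850 + 1,738 + 6,795 + 8,178 + 16,754 = 63,315 (those not working and not actively searching are outside the labor force — including those who want a job but have given up searching).
Civilian working-age population = 111,911 + 63,315 = 175,226.
Unemployment rate = 4,235 / 111,911 = 3.78%.
Labor force participation rate = 111,911 / 175,226 = 63.87%.

Unemployment rate ≈ 3.78%; labor force participation rate ≈ 63.87%.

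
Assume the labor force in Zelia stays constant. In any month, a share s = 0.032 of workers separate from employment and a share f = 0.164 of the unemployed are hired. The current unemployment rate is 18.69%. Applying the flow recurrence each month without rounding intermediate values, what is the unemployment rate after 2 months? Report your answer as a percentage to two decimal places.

Unemployment rate after two months ≈ 17.85%.

With a fixed labor force, u_{t+1} = u_t + s·(1−u_t) − f·u_t = u_t·(1−s−f) + s.
Here 1−s−f = 0.804 and s = 0.032.
u_1 = 0.186900 × 0.804 + 0.032 = 0.182268.
u_2 = 0.182268 × 0.804 + 0.032 = 0.178543.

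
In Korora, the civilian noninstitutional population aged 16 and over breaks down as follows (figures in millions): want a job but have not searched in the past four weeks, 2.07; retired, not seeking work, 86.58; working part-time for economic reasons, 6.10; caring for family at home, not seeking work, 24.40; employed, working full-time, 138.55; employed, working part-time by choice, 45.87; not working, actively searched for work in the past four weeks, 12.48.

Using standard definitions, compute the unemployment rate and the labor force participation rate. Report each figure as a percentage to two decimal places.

Employed = 6.10 + 138.55 + 45.87 = 190.52 million (anyone who worked, including part-time for economic reasons, counts as employed).
Unemployed = 12.48 million.
Labor force = 190.52 + 12.48 = 203.00 million.
Not in labor force = 2.07 + 86.58 + 24.40 = 113.05 million (those not working and not actively searching are outside the labor force — including those who want a job but have given up searching).
Civilian working-age population = 203.00 + 113.05 = 316.05 million.
Unemployment rate = 12.48 / 203.00 = 6.15%.
Labor force participation rate = 203.00 / 316.05 = 64.23%.

Unemployment rate ≈ 6.15%; labor force participation rate ≈ 64.23%.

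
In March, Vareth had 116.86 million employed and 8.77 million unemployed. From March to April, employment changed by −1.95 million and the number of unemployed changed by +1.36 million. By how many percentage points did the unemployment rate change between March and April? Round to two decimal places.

March: labor force = 116.86 + 8.77 = 125.63; u = 8.77/125.63 = 6.98%.
April: labor force = 114.91 + 10.13 = 125.04; u = 10.13/125.04 = 8.10%.
Change = 8.10% − 6.98% = +1.12 pp.

The unemployment rate changed by +1.12 percentage points.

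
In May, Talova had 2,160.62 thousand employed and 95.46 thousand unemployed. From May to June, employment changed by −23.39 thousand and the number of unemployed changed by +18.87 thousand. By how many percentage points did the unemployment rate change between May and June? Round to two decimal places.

May: labor force = 2,160.62 + 95.46 = 2,256.08; u = 95.46/2,256.08 = 4.23%.
June: labor force = 2,137.23 + 114.33 = 2,251.56; u = 114.33/2,251.56 = 5.08%.
Change = 5.08% − 4.23% = +0.85 pp.

The unemployment rate changed by +0.85 percentage points.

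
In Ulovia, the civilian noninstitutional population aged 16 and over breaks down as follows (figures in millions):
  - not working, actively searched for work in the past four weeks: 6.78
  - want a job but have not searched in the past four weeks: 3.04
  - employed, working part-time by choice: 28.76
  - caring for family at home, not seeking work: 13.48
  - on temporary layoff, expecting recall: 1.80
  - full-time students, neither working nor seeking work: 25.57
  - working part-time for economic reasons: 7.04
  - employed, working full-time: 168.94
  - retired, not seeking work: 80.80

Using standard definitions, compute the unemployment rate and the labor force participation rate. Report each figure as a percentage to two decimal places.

Employed = 28.76 + 7.04 + 168.94 = 204.74 million (anyone who worked, including part-time for economic reasons, counts as employed).
Unemployed = 6.78 + 1.80 = 8.58 million (jobless and actively searching, or on temporary layoff).
Labor force = 204.74 + 8.58 = 213.32 million.
Not in labor force = 3.04 + 13.48 + 25.57 + 80.80 = 122.89 million (those not working and not actively searching are outside the labor force — including those who want a job but have given up searching).
Civilian working-age population = 213.32 + 122.89 = 336.21 million.
Unemployment rate = 8.58 / 213.32 = 4.02%.
Labor force participation rate = 213.32 / 336.21 = 63.45%.

Unemployment rate ≈ 4.02%; labor force participation rate ≈ 63.45%.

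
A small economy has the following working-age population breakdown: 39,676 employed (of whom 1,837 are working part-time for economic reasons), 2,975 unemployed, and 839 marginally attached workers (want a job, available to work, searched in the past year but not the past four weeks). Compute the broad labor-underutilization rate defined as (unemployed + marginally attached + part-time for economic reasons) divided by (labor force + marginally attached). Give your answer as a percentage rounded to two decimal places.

Broad underutilization rate ≈ 12.99%.

Labor force = 39,676 + 2,975 = 42,651.
Numerator = 2,975 + 839 + 1,837 = 5,651.
Denominator = 42,651 + 839 = 43,490.
Broad rate = 5,651 / 43,490 = 12.99%.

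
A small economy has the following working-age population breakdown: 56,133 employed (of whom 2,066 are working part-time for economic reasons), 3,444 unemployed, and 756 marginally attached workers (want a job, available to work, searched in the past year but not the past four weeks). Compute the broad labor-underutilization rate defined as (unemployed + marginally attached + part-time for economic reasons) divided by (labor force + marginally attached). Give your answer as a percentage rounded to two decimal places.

Labor force = 56,133 + 3,444 = 59,577.
Numerator = 3,444 + 756 + 2,066 = 6,266.
Denominator = 59,577 + 756 = 60,333.
Broad rate = 6,266 / 60,333 = 10.39%.

Broad underutilization rate ≈ 10.39%.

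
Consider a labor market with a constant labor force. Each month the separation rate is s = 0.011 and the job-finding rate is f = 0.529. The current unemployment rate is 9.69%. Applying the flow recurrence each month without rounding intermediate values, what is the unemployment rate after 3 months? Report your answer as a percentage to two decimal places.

With a fixed labor force, u_{t+1} = u_t + s·(1−u_t) − f·u_t = u_t·(1−s−f) + s.
Here 1−s−f = 0.460 and s = 0.011.
u_1 = 0.096900 × 0.460 + 0.011 = 0.055574.
u_2 = 0.055574 × 0.460 + 0.011 = 0.036564.
u_3 = 0.036564 × 0.460 + 0.011 = 0.027819.

Unemployment rate after three months ≈ 2.78%.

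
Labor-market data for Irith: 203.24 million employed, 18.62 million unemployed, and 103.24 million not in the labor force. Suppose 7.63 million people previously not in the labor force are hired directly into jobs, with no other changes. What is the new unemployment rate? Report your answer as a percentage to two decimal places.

New unemployment rate ≈ 8.11%.

Initially, labor force = 203.24 + 18.62 = 221.86 million, so u = 18.62/221.86 = 8.39%.
After the change, employed and labor force both rise by 7.63; unemployed unchanged → E = 210.87, U = 18.62, labor force = 229.49 million.
New unemployment rate = 18.62 / 229.49 = 8.11%.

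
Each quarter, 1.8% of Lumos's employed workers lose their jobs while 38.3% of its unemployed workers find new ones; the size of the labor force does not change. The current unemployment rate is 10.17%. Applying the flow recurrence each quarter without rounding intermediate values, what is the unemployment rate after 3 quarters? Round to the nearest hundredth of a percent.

With a fixed labor force, u_{t+1} = u_t + s·(1−u_t) − f·u_t = u_t·(1−s−f) + s.
Here 1−s−f = 0.599 and s = 0.018.
u_1 = 0.101700 × 0.599 + 0.018 = 0.078918.
u_2 = 0.078918 × 0.599 + 0.018 = 0.065272.
u_3 = 0.065272 × 0.599 + 0.018 = 0.057098.

Unemployment rate after three quarters ≈ 5.71%.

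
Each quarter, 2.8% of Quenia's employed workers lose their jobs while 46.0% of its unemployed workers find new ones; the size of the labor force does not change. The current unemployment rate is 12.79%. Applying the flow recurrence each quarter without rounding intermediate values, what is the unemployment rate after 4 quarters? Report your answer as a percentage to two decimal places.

With a fixed labor force, u_{t+1} = u_t + s·(1−u_t) − f·u_t = u_t·(1−s−f) + s.
Here 1−s−f = 0.512 and s = 0.028.
u_1 = 0.127900 × 0.512 + 0.028 = 0.093485.
u_2 = 0.093485 × 0.512 + 0.028 = 0.075864.
u_3 = 0.075864 × 0.512 + 0.028 = 0.066842.
u_4 = 0.066842 × 0.512 + 0.028 = 0.062223.

Unemployment rate after four quarters ≈ 6.22%.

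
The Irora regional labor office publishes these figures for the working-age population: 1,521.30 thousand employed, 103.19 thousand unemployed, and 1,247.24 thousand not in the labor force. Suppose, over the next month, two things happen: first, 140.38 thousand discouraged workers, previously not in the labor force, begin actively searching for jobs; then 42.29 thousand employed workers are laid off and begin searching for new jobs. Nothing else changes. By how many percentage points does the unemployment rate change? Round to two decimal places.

Initially, labor force = 1,521.30 + 103.19 = 1,624.49 thousand, so u = 103.19/1,624.49 = 6.35%.
After the first change, unemployed and labor force both rise by 140.38 → E = 1,521.30, U = 243.57, labor force = 1,764.87 thousand.
After the second change, employed falls and unemployed rises by 42.29; labor force unchanged → E = 1,479.01, U = 285.86, labor force = 1,764.87 thousand.
New unemployment rate = 285.86 / 1,764.87 = 16.20%.
Change = 16.20% − 6.35% = +9.85 percentage points.

The unemployment rate changes by +9.85 percentage points.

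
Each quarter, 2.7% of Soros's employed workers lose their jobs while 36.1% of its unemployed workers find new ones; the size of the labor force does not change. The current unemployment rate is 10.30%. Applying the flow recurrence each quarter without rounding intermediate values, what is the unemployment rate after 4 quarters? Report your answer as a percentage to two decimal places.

Unemployment rate after four quarters ≈ 7.43%.

With a fixed labor force, u_{t+1} = u_t + s·(1−u_t) − f·u_t = u_t·(1−s−f) + s.
Here 1−s−f = 0.612 and s = 0.027.
u_1 = 0.103000 × 0.612 + 0.027 = 0.090036.
u_2 = 0.090036 × 0.612 + 0.027 = 0.082102.
u_3 = 0.082102 × 0.612 + 0.027 = 0.077246.
u_4 = 0.077246 × 0.612 + 0.027 = 0.074275.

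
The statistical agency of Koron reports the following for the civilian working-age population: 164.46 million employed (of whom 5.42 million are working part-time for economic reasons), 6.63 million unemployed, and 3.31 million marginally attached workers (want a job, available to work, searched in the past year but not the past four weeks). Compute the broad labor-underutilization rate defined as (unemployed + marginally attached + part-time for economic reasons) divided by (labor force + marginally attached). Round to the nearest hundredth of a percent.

Broad underutilization rate ≈ 8.81%.

Labor force = 164.46 + 6.63 = 171.09 million.
Numerator = 6.63 + 3.31 + 5.42 = 15.36 million.
Denominator = 171.09 + 3.31 = 174.40 million.
Broad rate = 15.36 / 174.40 = 8.81%.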